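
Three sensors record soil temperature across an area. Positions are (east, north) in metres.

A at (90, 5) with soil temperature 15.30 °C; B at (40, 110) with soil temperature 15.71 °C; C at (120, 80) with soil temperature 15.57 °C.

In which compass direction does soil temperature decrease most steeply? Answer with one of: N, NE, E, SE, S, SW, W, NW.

S

Taking A as reference: B−A = (-50, 105, +0.41); C−A = (30, 75, +0.27).
Determinant of the coordinate differences = (-50)·75 − 30·105 = -6900.
∂T/∂x = [(+0.41)·75 − (+0.27)·105] / -6900 = -0.0003478
∂T/∂y = [(-50)·(+0.27) − 30·(+0.41)] / -6900 = +0.003739
Steepest decrease is along −∇f = (+0.0003478 E, -0.003739 N) → south.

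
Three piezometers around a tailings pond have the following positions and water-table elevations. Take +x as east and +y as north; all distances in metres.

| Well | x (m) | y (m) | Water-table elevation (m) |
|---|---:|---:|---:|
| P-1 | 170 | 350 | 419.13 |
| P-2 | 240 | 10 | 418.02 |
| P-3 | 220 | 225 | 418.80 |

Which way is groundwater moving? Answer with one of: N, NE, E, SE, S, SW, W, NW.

SW

Taking P-1 as reference: P-2−P-1 = (70, -340, -1.11); P-3−P-1 = (50, -125, -0.33).
Determinant of the coordinate differences = 70·(-125) − 50·(-340) = 8250.
∂h/∂x = [(-1.11)·(-125) − (-0.33)·(-340)] / 8250 = +0.003218
∂h/∂y = [70·(-0.33) − 50·(-1.11)] / 8250 = +0.003927
Flow = −∇h = (-0.003218 east, -0.003927 north), which points southwest.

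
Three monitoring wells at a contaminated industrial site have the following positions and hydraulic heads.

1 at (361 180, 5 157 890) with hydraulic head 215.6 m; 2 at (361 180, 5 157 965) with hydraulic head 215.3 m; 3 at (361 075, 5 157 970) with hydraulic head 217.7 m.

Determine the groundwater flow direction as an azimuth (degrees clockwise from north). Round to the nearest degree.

Taking 1 as reference: 2−1 = (0, 75, -0.3); 3−1 = (-105, 80, +2.1).
Determinant of the coordinate differences = 0·80 − (-105)·75 = 7875.
∂h/∂x = [(-0.3)·80 − (+2.1)·75] / 7875 = -0.02305
∂h/∂y = [0·(+2.1) − (-105)·(-0.3)] / 7875 = -0.004000
Flow direction (−∇h) has components (+0.02305 E, +0.004000 N).
Azimuth = atan2(E, N) = atan2(+0.02305, +0.004000) = 80.2° ≈ 080°.

080°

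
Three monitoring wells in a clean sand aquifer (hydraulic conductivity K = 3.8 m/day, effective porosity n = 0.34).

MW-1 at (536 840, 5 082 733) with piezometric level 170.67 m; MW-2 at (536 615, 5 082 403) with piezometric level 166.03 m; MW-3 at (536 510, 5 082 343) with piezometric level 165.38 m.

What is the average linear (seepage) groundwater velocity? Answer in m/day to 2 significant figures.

0.18 m/day

Differences from MW-1: to MW-2 (Δx, Δy, Δh) = (-225, -330, -4.64); to MW-3 = (-330, -390, -5.29).
Determinant of the coordinate differences = (-225)·(-390) − (-330)·(-330) = -21150.
∂h/∂x = [(-4.64)·(-390) − (-5.29)·(-330)] / -21150 = -0.003021
∂h/∂y = [(-225)·(-5.29) − (-330)·(-4.64)] / -21150 = +0.01612
|∇h| = √(-0.003021² + 0.01612²) = 0.0164
Seepage velocity v = K·i/n = 3.8 × 0.0164 / 0.34 = 0.1833 m/day.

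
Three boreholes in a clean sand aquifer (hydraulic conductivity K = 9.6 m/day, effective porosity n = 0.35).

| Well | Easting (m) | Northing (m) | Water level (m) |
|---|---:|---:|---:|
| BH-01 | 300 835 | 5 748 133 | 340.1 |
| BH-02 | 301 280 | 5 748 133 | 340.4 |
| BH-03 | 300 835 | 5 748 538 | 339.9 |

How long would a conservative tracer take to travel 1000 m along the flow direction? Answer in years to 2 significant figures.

120 years

∂h/∂x = (340.4 − 340.1) / (301280 − 300835) = +0.0006742
∂h/∂y = (339.9 − 340.1) / (5748538 − 5748133) = -0.0004938
|∇h| = √(0.0006742² + -0.0004938²) = 0.0008357
Seepage velocity v = K·i/n = 9.6 × 0.0008357 / 0.35 = 0.02292 m/day.
t = 1000 / 0.02292 = 4.363e+04 days = 119 years.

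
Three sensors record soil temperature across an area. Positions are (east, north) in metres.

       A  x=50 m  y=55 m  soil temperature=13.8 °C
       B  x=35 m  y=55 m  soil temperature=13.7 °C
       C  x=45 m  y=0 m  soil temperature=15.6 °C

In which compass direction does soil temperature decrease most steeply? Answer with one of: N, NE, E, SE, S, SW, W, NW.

With T = a·x + b·y + c and A as origin, the differences give:
  (-15)·a + 0·b = -0.1
  (-5)·a + (-55)·b = +1.8
Eliminate b (×(-55) and ×0, subtract): 825·a = 5.50 → a = ∂T/∂x = +0.006667
Back-substitute: b = ∂T/∂y = -0.03333.
Steepest decrease is along −∇f = (-0.006667 E, +0.03333 N) → north.

N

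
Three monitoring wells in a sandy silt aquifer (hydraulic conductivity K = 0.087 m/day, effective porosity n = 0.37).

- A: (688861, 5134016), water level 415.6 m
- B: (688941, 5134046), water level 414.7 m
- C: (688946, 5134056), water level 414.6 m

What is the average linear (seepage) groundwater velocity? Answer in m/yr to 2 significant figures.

0.92 m/yr

Three-point gradient (reference A): Δ to B = (80, 30, -0.9), Δ to C = (85, 40, -1.0).
∂h/∂x = -0.009231, ∂h/∂y = -0.005385 (det = 650).
|∇h| = √(-0.009231² + -0.005385²) = 0.01069
Seepage velocity v = K·i/n = 0.087 × 0.01069 / 0.37 = 0.002514 m/day = 0.9182 m/yr.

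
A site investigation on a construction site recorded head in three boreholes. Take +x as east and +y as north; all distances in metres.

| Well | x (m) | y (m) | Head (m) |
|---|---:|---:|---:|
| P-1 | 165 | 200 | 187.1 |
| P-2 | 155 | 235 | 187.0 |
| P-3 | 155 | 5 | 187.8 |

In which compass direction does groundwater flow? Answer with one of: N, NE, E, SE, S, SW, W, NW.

NE

With h = a·x + b·y + c and P-1 as origin, the differences give:
  (-10)·a + 35·b = -0.1
  (-10)·a + (-195)·b = +0.7
Eliminate b (×(-195) and ×35, subtract): 2300·a = -5.00 → a = ∂h/∂x = -0.002174
Back-substitute: b = ∂h/∂y = -0.003478.
Flow = −∇h = (+0.002174 east, +0.003478 north), which points northeast.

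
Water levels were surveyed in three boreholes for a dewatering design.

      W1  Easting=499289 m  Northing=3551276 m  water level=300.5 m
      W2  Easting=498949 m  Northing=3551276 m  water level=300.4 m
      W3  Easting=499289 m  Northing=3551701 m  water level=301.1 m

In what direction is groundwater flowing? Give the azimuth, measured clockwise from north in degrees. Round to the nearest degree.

192°

∂h/∂x = (300.4 − 300.5) / (498949 − 499289) = +0.0002941
∂h/∂y = (301.1 − 300.5) / (3551701 − 3551276) = +0.001412
Flow direction (−∇h) has components (-0.0002941 E, -0.001412 N).
Azimuth = atan2(E, N) = atan2(-0.0002941, -0.001412) = 191.8° ≈ 192°.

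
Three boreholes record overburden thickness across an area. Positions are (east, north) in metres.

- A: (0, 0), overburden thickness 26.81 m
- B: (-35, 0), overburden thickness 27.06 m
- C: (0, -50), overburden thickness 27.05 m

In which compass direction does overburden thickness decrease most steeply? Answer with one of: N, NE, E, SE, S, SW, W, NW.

∂d/∂x = (27.06 − 26.81) / (-35 − 0) = -0.007143
∂d/∂y = (27.05 − 26.81) / (-50 − 0) = -0.004800
Steepest decrease is along −∇f = (+0.007143 E, +0.004800 N) → northeast.

NE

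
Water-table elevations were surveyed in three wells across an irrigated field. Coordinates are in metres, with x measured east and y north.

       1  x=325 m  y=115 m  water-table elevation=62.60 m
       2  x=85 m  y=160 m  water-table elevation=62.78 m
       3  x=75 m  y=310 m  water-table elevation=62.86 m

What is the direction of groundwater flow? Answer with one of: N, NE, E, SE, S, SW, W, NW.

Taking 1 as reference: 2−1 = (-240, 45, +0.18); 3−1 = (-250, 195, +0.26).
Solve a·Δx + b·Δy = Δh: det = (-240)·195 − (-250)·45 = -35550.
∂h/∂x = [(+0.18)·195 − (+0.26)·45] / -35550 = -0.0006582
∂h/∂y = [(-240)·(+0.26) − (-250)·(+0.18)] / -35550 = +0.0004895
Flow = −∇h = (+0.0006582 east, -0.0004895 north), which points southeast.

SE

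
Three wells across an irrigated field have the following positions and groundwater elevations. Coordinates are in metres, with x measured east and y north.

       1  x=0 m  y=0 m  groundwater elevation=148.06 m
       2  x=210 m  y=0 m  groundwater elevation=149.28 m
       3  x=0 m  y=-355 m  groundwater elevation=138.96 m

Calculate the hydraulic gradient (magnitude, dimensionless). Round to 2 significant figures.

0.026

∂h/∂x = (149.28 − 148.06) / (210 − 0) = +0.005810
∂h/∂y = (138.96 − 148.06) / (-355 − 0) = +0.02563
|∇h| = √(0.005810² + 0.02563²) = 0.02628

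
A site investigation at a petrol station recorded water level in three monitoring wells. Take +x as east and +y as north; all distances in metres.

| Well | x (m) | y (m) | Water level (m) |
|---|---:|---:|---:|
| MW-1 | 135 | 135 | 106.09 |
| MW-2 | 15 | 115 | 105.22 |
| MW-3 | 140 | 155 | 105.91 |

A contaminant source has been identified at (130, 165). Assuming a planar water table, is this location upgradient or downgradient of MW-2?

upgradient

Three-point gradient (reference MW-1): Δ to MW-2 = (-120, -20, -0.87), Δ to MW-3 = (5, 20, -0.18).
∂h/∂x = +0.009130, ∂h/∂y = -0.01128 (det = -2300).
Head at (130, 165) = 106.09 + (+0.009130)·(-5) + (-0.01128)·(30) = 105.71 m.
That is higher than the 105.22 m at MW-2, so the point is upgradient.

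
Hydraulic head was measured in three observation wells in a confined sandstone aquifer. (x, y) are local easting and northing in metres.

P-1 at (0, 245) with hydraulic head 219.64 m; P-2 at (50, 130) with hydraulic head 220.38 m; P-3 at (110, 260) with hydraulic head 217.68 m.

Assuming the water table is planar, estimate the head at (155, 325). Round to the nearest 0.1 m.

Differences from P-1: to P-2 (Δx, Δy, Δh) = (50, -115, +0.74); to P-3 = (110, 15, -1.96).
Solve a·Δx + b·Δy = Δh: det = 50·15 − 110·(-115) = 13400.
∂h/∂x = [(+0.74)·15 − (-1.96)·(-115)] / 13400 = -0.01599
∂h/∂y = [50·(-1.96) − 110·(+0.74)] / 13400 = -0.01339
h(155, 325) = 219.64 + (-0.01599)·(155) + (-0.01339)·(80) = 219.64 -2.479 -1.071 = 216.090 m.

216.1 m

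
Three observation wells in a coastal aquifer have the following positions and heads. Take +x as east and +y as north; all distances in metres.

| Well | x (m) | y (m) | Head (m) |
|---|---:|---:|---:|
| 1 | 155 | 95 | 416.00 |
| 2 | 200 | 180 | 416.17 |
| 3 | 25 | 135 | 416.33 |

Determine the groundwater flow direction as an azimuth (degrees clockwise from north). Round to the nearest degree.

Differences from 1: to 2 (Δx, Δy, Δh) = (45, 85, +0.17); to 3 = (-130, 40, +0.33).
Determinant of the coordinate differences = 45·40 − (-130)·85 = 12850.
∂h/∂x = [(+0.17)·40 − (+0.33)·85] / 12850 = -0.001654
∂h/∂y = [45·(+0.33) − (-130)·(+0.17)] / 12850 = +0.002875
Flow direction (−∇h) has components (+0.001654 E, -0.002875 N).
Azimuth = atan2(E, N) = atan2(+0.001654, -0.002875) = 150.1° ≈ 150°.

150°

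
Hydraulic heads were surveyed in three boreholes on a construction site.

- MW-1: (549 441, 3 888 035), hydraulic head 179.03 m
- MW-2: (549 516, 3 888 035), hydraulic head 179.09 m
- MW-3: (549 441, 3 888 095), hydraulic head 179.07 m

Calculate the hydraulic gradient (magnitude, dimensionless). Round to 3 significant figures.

∂h/∂x = (179.09 − 179.03) / (549516 − 549441) = +0.0008000
∂h/∂y = (179.07 − 179.03) / (3888095 − 3888035) = +0.0006667
|∇h| = √(0.0008000² + 0.0006667²) = 0.001041

0.00104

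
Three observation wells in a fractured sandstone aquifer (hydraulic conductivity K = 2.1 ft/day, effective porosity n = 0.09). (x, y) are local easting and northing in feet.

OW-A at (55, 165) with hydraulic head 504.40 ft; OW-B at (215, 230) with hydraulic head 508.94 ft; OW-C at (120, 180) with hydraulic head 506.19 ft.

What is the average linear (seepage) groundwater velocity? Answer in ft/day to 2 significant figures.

With h = a·x + b·y + c and OW-A as origin, the differences give:
  160·a + 65·b = +4.54
  65·a + 15·b = +1.79
Eliminate b (×15 and ×65, subtract): -1825·a = -48.250 → a = ∂h/∂x = +0.02644
Back-substitute: b = ∂h/∂y = +0.004767.
|∇h| = √(0.02644² + 0.004767²) = 0.02687
Seepage velocity v = K·i/n = 2.1 × 0.02687 / 0.09 = 0.627 ft/day.

0.63 ft/day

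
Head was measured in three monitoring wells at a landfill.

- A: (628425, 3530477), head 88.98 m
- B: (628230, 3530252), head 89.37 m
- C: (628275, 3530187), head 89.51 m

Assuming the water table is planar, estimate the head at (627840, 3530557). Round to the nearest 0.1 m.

88.7 m

Taking A as reference: B−A = (-195, -225, +0.39); C−A = (-150, -290, +0.53).
Solve a·Δx + b·Δy = Δh: det = (-195)·(-290) − (-150)·(-225) = 22800.
∂h/∂x = [(+0.39)·(-290) − (+0.53)·(-225)] / 22800 = +0.0002697
∂h/∂y = [(-195)·(+0.53) − (-150)·(+0.39)] / 22800 = -0.001967
h(627840, 3530557) = 88.98 + (+0.0002697)·(-585) + (-0.001967)·(80) = 88.98 -0.158 -0.157 = 88.665 m.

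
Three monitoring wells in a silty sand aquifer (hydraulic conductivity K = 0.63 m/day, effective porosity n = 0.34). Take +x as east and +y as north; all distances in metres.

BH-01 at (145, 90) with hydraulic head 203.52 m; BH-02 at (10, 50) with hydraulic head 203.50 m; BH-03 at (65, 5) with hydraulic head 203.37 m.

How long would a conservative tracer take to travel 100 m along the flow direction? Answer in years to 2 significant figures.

With h = a·x + b·y + c and BH-01 as origin, the differences give:
  (-135)·a + (-40)·b = -0.02
  (-80)·a + (-85)·b = -0.15
Eliminate b (×(-85) and ×(-40), subtract): 8275·a = -4.300 → a = ∂h/∂x = -0.0005196
Back-substitute: b = ∂h/∂y = +0.002254.
|∇h| = √(-0.0005196² + 0.002254²) = 0.002313
Seepage velocity v = K·i/n = 0.63 × 0.002313 / 0.34 = 0.004286 m/day.
t = 100 / 0.004286 = 2.333e+04 days = 63.9 years.

64 years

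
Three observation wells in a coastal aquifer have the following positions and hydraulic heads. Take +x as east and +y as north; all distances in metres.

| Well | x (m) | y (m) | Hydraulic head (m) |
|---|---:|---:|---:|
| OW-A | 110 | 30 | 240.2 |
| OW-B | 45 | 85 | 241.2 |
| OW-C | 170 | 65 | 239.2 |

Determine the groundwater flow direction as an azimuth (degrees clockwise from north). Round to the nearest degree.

Differences from OW-A: to OW-B (Δx, Δy, Δh) = (-65, 55, +1.0); to OW-C = (60, 35, -1.0).
Solve a·Δx + b·Δy = Δh: det = (-65)·35 − 60·55 = -5575.
∂h/∂x = [(+1.0)·35 − (-1.0)·55] / -5575 = -0.01614
∂h/∂y = [(-65)·(-1.0) − 60·(+1.0)] / -5575 = -0.0008969
Flow direction (−∇h) has components (+0.01614 E, +0.0008969 N).
Azimuth = atan2(E, N) = atan2(+0.01614, +0.0008969) = 86.8° ≈ 087°.

087°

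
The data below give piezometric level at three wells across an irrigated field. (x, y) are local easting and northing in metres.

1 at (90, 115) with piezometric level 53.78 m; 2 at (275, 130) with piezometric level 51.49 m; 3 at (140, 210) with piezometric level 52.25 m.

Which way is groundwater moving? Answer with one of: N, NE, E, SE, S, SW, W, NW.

NE

Taking 1 as reference: 2−1 = (185, 15, -2.29); 3−1 = (50, 95, -1.53).
Solve a·Δx + b·Δy = Δh: det = 185·95 − 50·15 = 16825.
∂h/∂x = [(-2.29)·95 − (-1.53)·15] / 16825 = -0.01157
∂h/∂y = [185·(-1.53) − 50·(-2.29)] / 16825 = -0.01002
Flow = −∇h = (+0.01157 east, +0.01002 north), which points northeast.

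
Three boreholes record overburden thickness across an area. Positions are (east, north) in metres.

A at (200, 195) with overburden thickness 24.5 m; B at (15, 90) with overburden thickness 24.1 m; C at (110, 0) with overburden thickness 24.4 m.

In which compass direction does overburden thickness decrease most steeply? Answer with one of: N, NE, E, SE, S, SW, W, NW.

W

With d = a·x + b·y + c and A as origin, the differences give:
  (-185)·a + (-105)·b = -0.4
  (-90)·a + (-195)·b = -0.1
Eliminate b (×(-195) and ×(-105), subtract): 26625·a = 67.50 → a = ∂d/∂x = +0.002535
Back-substitute: b = ∂d/∂y = -0.0006573.
Steepest decrease is along −∇f = (-0.002535 E, +0.0006573 N) → west.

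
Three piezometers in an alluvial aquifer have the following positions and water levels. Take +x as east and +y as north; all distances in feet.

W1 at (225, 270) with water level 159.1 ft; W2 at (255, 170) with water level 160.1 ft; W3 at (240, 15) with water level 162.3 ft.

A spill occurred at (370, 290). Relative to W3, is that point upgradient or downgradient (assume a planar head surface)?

With h = a·x + b·y + c and W1 as origin, the differences give:
  30·a + (-100)·b = +1.0
  15·a + (-255)·b = +3.2
Eliminate b (×(-255) and ×(-100), subtract): -6150·a = 65.00 → a = ∂h/∂x = -0.01057
Back-substitute: b = ∂h/∂y = -0.01317.
Head at (370, 290) = 159.1 + (-0.01057)·(145) + (-0.01317)·(20) = 157.30 ft.
That is lower than the 162.3 ft at W3, so the point is downgradient.

downgradient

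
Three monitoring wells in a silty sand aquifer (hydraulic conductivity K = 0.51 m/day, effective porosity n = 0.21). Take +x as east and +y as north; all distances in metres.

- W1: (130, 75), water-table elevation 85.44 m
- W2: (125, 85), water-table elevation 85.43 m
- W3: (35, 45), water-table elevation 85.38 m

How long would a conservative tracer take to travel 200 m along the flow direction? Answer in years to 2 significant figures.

220 years

Differences from W1: to W2 (Δx, Δy, Δh) = (-5, 10, -0.01); to W3 = (-95, -30, -0.06).
Solve a·Δx + b·Δy = Δh: det = (-5)·(-30) − (-95)·10 = 1100.
∂h/∂x = [(-0.01)·(-30) − (-0.06)·10] / 1100 = +0.0008182
∂h/∂y = [(-5)·(-0.06) − (-95)·(-0.01)] / 1100 = -0.0005909
|∇h| = √(0.0008182² + -0.0005909²) = 0.001009
Seepage velocity v = K·i/n = 0.51 × 0.001009 / 0.21 = 0.00245 m/day.
t = 200 / 0.00245 = 8.163e+04 days = 223 years.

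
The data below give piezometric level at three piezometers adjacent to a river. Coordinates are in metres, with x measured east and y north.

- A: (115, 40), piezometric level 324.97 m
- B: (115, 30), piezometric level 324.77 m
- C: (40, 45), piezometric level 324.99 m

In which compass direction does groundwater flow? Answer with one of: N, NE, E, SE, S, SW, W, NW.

Taking A as reference: B−A = (0, -10, -0.20); C−A = (-75, 5, +0.02).
Solve a·Δx + b·Δy = Δh: det = 0·5 − (-75)·(-10) = -750.
∂h/∂x = [(-0.20)·5 − (+0.02)·(-10)] / -750 = +0.001067
∂h/∂y = [0·(+0.02) − (-75)·(-0.20)] / -750 = +0.02000
Flow = −∇h = (-0.001067 east, -0.02000 north), which points south.

S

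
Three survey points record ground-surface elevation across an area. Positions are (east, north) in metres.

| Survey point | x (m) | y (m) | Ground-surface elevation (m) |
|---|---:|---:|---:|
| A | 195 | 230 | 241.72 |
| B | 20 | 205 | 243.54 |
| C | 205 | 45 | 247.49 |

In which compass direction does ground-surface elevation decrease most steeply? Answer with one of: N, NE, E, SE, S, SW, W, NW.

With z = a·x + b·y + c and A as origin, the differences give:
  (-175)·a + (-25)·b = +1.82
  10·a + (-185)·b = +5.77
Eliminate b (×(-185) and ×(-25), subtract): 32625·a = -192.450 → a = ∂z/∂x = -0.005899
Back-substitute: b = ∂z/∂y = -0.03151.
Steepest decrease is along −∇f = (+0.005899 E, +0.03151 N) → north.

N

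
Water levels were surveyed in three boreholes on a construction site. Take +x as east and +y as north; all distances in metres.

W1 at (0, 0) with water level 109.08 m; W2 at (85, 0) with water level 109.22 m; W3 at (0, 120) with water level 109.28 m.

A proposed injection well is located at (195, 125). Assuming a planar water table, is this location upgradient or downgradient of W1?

upgradient

∂h/∂x = (109.22 − 109.08) / (85 − 0) = +0.001647
∂h/∂y = (109.28 − 109.08) / (120 − 0) = +0.001667
Head at (195, 125) = 109.08 + (+0.001647)·(195) + (+0.001667)·(125) = 109.61 m.
That is higher than the 109.08 m at W1, so the point is upgradient.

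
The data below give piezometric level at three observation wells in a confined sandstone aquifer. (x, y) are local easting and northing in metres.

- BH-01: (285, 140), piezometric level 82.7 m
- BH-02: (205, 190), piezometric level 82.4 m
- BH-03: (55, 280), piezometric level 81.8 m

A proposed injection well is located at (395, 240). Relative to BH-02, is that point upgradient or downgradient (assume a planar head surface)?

Three-point gradient (reference BH-01): Δ to BH-02 = (-80, 50, -0.3), Δ to BH-03 = (-230, 140, -0.9).
∂h/∂x = +0.01000, ∂h/∂y = +0.01000 (det = 300).
Head at (395, 240) = 82.7 + (+0.01000)·(110) + (+0.01000)·(100) = 84.80 m.
That is higher than the 82.4 m at BH-02, so the point is upgradient.

upgradient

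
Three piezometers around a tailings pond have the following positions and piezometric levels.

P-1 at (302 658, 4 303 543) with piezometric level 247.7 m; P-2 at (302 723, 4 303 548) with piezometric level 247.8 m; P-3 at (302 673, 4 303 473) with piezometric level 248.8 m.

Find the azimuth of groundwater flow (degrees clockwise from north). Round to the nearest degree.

Taking P-1 as reference: P-2−P-1 = (65, 5, +0.1); P-3−P-1 = (15, -70, +1.1).
Determinant of the coordinate differences = 65·(-70) − 15·5 = -4625.
∂h/∂x = [(+0.1)·(-70) − (+1.1)·5] / -4625 = +0.002703
∂h/∂y = [65·(+1.1) − 15·(+0.1)] / -4625 = -0.01514
Flow direction (−∇h) has components (-0.002703 E, +0.01514 N).
Azimuth = atan2(E, N) = atan2(-0.002703, +0.01514) = 349.9° ≈ 350°.

350°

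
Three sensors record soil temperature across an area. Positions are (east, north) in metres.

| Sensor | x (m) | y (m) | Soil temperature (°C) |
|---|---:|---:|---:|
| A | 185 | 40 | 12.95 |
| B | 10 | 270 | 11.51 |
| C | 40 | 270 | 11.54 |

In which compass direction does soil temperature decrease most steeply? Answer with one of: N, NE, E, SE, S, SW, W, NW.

Taking A as reference: B−A = (-175, 230, -1.44); C−A = (-145, 230, -1.41).
Determinant of the coordinate differences = (-175)·230 − (-145)·230 = -6900.
∂T/∂x = [(-1.44)·230 − (-1.41)·230] / -6900 = +0.0010000
∂T/∂y = [(-175)·(-1.41) − (-145)·(-1.44)] / -6900 = -0.005500
Steepest decrease is along −∇f = (-0.0010000 E, +0.005500 N) → north.

N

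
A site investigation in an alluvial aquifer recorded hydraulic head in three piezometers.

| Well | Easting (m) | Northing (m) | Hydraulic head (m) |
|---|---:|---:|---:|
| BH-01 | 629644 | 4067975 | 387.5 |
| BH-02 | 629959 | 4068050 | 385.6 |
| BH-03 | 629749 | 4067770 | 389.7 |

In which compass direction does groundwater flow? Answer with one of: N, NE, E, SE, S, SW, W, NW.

N

Differences from BH-01: to BH-02 (Δx, Δy, Δh) = (315, 75, -1.9); to BH-03 = (105, -205, +2.2).
Determinant of the coordinate differences = 315·(-205) − 105·75 = -72450.
∂h/∂x = [(-1.9)·(-205) − (+2.2)·75] / -72450 = -0.003099
∂h/∂y = [315·(+2.2) − 105·(-1.9)] / -72450 = -0.01232
Flow = −∇h = (+0.003099 east, +0.01232 north), which points north.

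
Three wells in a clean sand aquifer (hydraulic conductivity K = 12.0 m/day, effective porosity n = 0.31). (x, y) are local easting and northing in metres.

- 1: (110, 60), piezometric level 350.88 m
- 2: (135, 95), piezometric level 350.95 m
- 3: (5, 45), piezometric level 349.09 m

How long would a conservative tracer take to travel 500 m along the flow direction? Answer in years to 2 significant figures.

With h = a·x + b·y + c and 1 as origin, the differences give:
  25·a + 35·b = +0.07
  (-105)·a + (-15)·b = -1.79
Eliminate b (×(-15) and ×35, subtract): 3300·a = 61.600 → a = ∂h/∂x = +0.01867
Back-substitute: b = ∂h/∂y = -0.01133.
|∇h| = √(0.01867² + -0.01133²) = 0.02184
Seepage velocity v = K·i/n = 12.0 × 0.02184 / 0.31 = 0.8454 m/day.
t = 500 / 0.8454 = 591.4 days = 1.62 years.

1.6 years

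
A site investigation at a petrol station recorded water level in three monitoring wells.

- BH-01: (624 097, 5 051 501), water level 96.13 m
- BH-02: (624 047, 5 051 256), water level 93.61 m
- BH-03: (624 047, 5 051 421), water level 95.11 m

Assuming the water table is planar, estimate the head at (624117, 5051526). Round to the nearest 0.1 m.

Three-point gradient (reference BH-01): Δ to BH-02 = (-50, -245, -2.52), Δ to BH-03 = (-50, -80, -1.02).
∂h/∂x = +0.005855, ∂h/∂y = +0.009091 (det = -8250).
h(624117, 5051526) = 96.13 + (+0.005855)·(20) + (+0.009091)·(25) = 96.13 +0.117 +0.227 = 96.474 m.

96.5 m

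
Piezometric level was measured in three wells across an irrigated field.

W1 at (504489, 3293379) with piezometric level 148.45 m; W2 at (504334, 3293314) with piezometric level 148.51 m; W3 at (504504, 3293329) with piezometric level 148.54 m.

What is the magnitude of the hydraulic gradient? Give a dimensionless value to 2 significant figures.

With h = a·x + b·y + c and W1 as origin, the differences give:
  (-155)·a + (-65)·b = +0.06
  15·a + (-50)·b = +0.09
Eliminate b (×(-50) and ×(-65), subtract): 8725·a = 2.850 → a = ∂h/∂x = +0.0003266
Back-substitute: b = ∂h/∂y = -0.001702.
|∇h| = √(0.0003266² + -0.001702²) = 0.001733

0.0017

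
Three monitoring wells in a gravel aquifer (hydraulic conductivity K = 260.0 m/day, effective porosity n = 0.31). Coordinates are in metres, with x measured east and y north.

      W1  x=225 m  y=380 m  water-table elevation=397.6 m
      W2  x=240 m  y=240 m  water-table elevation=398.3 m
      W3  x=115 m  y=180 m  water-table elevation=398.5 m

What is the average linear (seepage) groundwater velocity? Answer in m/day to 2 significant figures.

4.2 m/day

Taking W1 as reference: W2−W1 = (15, -140, +0.7); W3−W1 = (-110, -200, +0.9).
Solve a·Δx + b·Δy = Δh: det = 15·(-200) − (-110)·(-140) = -18400.
∂h/∂x = [(+0.7)·(-200) − (+0.9)·(-140)] / -18400 = +0.0007609
∂h/∂y = [15·(+0.9) − (-110)·(+0.7)] / -18400 = -0.004918
|∇h| = √(0.0007609² + -0.004918²) = 0.004977
Seepage velocity v = K·i/n = 260.0 × 0.004977 / 0.31 = 4.174 m/day.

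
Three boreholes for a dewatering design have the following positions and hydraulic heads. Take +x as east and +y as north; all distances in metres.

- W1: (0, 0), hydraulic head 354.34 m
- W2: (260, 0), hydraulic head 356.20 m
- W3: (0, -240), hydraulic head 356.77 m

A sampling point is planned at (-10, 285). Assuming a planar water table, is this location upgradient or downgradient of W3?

downgradient

∂h/∂x = (356.20 − 354.34) / (260 − 0) = +0.007154
∂h/∂y = (356.77 − 354.34) / (-240 − 0) = -0.01013
Head at (-10, 285) = 354.34 + (+0.007154)·(-10) + (-0.01013)·(285) = 351.38 m.
That is lower than the 356.77 m at W3, so the point is downgradient.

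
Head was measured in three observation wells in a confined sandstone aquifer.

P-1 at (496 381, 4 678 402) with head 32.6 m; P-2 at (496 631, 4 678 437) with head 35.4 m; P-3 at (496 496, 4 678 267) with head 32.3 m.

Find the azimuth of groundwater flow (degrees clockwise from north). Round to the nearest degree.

Taking P-1 as reference: P-2−P-1 = (250, 35, +2.8); P-3−P-1 = (115, -135, -0.3).
Solve a·Δx + b·Δy = Δh: det = 250·(-135) − 115·35 = -37775.
∂h/∂x = [(+2.8)·(-135) − (-0.3)·35] / -37775 = +0.009729
∂h/∂y = [250·(-0.3) − 115·(+2.8)] / -37775 = +0.01051
Flow direction (−∇h) has components (-0.009729 E, -0.01051 N).
Azimuth = atan2(E, N) = atan2(-0.009729, -0.01051) = 222.8° ≈ 223°.

223°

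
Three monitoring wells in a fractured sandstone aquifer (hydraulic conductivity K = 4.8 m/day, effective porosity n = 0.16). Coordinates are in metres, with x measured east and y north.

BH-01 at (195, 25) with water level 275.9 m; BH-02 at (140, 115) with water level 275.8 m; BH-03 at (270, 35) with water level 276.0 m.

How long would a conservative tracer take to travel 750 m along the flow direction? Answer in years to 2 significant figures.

Differences from BH-01: to BH-02 (Δx, Δy, Δh) = (-55, 90, -0.1); to BH-03 = (75, 10, +0.1).
Determinant of the coordinate differences = (-55)·10 − 75·90 = -7300.
∂h/∂x = [(-0.1)·10 − (+0.1)·90] / -7300 = +0.001370
∂h/∂y = [(-55)·(+0.1) − 75·(-0.1)] / -7300 = -0.0002740
|∇h| = √(0.001370² + -0.0002740²) = 0.001397
Seepage velocity v = K·i/n = 4.8 × 0.001397 / 0.16 = 0.04191 m/day.
t = 750 / 0.04191 = 1.79e+04 days = 49 years.

49 years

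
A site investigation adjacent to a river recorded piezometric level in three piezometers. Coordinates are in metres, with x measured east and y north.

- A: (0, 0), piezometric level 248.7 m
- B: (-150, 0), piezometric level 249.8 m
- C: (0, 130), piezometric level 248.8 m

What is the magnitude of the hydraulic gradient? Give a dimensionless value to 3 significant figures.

0.00737

∂h/∂x = (249.8 − 248.7) / (-150 − 0) = -0.007333
∂h/∂y = (248.8 − 248.7) / (130 − 0) = +0.0007692
|∇h| = √(-0.007333² + 0.0007692²) = 0.007373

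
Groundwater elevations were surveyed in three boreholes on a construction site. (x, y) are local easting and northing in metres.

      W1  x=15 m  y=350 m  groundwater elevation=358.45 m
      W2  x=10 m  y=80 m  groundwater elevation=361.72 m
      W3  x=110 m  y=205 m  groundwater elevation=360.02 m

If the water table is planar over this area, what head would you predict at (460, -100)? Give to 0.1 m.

With h = a·x + b·y + c and W1 as origin, the differences give:
  (-5)·a + (-270)·b = +3.27
  95·a + (-145)·b = +1.57
Eliminate b (×(-145) and ×(-270), subtract): 26375·a = -50.250 → a = ∂h/∂x = -0.001905
Back-substitute: b = ∂h/∂y = -0.01208.
h(460, -100) = 358.45 + (-0.001905)·(445) + (-0.01208)·(-450) = 358.45 -0.848 +5.434 = 363.036 m.

363.0 m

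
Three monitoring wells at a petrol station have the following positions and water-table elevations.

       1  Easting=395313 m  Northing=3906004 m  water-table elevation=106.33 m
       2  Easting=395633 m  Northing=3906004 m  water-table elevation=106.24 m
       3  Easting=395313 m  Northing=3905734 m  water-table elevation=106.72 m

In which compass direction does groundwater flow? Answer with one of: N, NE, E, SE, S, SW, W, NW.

∂h/∂x = (106.24 − 106.33) / (395633 − 395313) = -0.0002813
∂h/∂y = (106.72 − 106.33) / (3905734 − 3906004) = -0.001444
Flow = −∇h = (+0.0002813 east, +0.001444 north), which points north.

N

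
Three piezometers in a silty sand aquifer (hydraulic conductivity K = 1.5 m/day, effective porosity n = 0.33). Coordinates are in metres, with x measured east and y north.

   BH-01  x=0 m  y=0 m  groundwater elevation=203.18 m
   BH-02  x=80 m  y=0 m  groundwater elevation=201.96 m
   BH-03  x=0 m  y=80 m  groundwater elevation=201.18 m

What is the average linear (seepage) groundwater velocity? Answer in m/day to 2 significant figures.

0.13 m/day

∂h/∂x = (201.96 − 203.18) / (80 − 0) = -0.01525
∂h/∂y = (201.18 − 203.18) / (80 − 0) = -0.02500
|∇h| = √(-0.01525² + -0.02500²) = 0.02928
Seepage velocity v = K·i/n = 1.5 × 0.02928 / 0.33 = 0.1331 m/day.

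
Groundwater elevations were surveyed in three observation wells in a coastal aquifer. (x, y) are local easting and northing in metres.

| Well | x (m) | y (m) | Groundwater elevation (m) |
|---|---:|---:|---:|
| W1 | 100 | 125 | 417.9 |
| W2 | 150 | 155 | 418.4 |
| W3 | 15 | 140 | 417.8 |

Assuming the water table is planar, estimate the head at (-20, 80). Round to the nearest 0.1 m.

417.0 m

With h = a·x + b·y + c and W1 as origin, the differences give:
  50·a + 30·b = +0.5
  (-85)·a + 15·b = -0.1
Eliminate b (×15 and ×30, subtract): 3300·a = 10.50 → a = ∂h/∂x = +0.003182
Back-substitute: b = ∂h/∂y = +0.01136.
h(-20, 80) = 417.9 + (+0.003182)·(-120) + (+0.01136)·(-45) = 417.9 -0.382 -0.511 = 417.007 m.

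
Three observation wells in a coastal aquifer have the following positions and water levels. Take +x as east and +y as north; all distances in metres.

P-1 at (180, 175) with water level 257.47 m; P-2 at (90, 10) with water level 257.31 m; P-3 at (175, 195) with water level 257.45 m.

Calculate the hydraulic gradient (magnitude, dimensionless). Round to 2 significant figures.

0.0025

Three-point gradient (reference P-1): Δ to P-2 = (-90, -165, -0.16), Δ to P-3 = (-5, 20, -0.02).
∂h/∂x = +0.002476, ∂h/∂y = -0.0003810 (det = -2625).
|∇h| = √(0.002476² + -0.0003810²) = 0.002505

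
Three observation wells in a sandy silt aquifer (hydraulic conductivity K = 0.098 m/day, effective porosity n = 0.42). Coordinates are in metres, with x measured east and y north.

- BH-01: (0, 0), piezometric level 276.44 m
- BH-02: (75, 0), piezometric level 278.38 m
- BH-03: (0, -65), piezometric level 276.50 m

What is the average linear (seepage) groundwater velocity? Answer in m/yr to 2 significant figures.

∂h/∂x = (278.38 − 276.44) / (75 − 0) = +0.02587
∂h/∂y = (276.50 − 276.44) / (-65 − 0) = -0.0009231
|∇h| = √(0.02587² + -0.0009231²) = 0.02589
Seepage velocity v = K·i/n = 0.098 × 0.02589 / 0.42 = 0.006041 m/day = 2.206 m/yr.

2.2 m/yr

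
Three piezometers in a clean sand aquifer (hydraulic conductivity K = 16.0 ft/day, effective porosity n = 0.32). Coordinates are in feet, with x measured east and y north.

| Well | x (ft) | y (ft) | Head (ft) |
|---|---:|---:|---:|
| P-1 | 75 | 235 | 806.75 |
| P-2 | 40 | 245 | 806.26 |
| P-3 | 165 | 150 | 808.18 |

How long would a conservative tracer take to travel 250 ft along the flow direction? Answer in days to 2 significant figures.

370 days

Taking P-1 as reference: P-2−P-1 = (-35, 10, -0.49); P-3−P-1 = (90, -85, +1.43).
Determinant of the coordinate differences = (-35)·(-85) − 90·10 = 2075.
∂h/∂x = [(-0.49)·(-85) − (+1.43)·10] / 2075 = +0.01318
∂h/∂y = [(-35)·(+1.43) − 90·(-0.49)] / 2075 = -0.002867
|∇h| = √(0.01318² + -0.002867²) = 0.01349
Seepage velocity v = K·i/n = 16.0 × 0.01349 / 0.32 = 0.6745 ft/day.
t = 250 / 0.6745 = 370.6 days.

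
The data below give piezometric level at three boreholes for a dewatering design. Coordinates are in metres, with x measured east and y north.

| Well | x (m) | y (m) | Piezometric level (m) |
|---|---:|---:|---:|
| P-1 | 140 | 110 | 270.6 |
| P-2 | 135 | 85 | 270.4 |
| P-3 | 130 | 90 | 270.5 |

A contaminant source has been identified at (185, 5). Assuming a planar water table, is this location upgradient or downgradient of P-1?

Differences from P-1: to P-2 (Δx, Δy, Δh) = (-5, -25, -0.2); to P-3 = (-10, -20, -0.1).
Determinant of the coordinate differences = (-5)·(-20) − (-10)·(-25) = -150.
∂h/∂x = [(-0.2)·(-20) − (-0.1)·(-25)] / -150 = -0.01000
∂h/∂y = [(-5)·(-0.1) − (-10)·(-0.2)] / -150 = +0.01000
Head at (185, 5) = 270.6 + (-0.01000)·(45) + (+0.01000)·(-105) = 269.10 m.
That is lower than the 270.6 m at P-1, so the point is downgradient.

downgradient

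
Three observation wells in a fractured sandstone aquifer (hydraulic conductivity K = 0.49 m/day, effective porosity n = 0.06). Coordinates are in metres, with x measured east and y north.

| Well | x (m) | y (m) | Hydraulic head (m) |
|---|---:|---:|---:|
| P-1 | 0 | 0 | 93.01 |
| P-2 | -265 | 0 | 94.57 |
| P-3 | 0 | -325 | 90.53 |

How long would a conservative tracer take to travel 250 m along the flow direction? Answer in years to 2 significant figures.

∂h/∂x = (94.57 − 93.01) / (-265 − 0) = -0.005887
∂h/∂y = (90.53 − 93.01) / (-325 − 0) = +0.007631
|∇h| = √(-0.005887² + 0.007631²) = 0.009638
Seepage velocity v = K·i/n = 0.49 × 0.009638 / 0.06 = 0.07871 m/day.
t = 250 / 0.07871 = 3176 days = 8.7 years.

8.7 years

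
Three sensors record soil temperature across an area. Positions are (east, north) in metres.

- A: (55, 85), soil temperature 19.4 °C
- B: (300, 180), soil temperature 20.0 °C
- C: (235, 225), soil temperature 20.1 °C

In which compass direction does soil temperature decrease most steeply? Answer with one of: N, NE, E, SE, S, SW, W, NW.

Differences from A: to B (Δx, Δy, Δh) = (245, 95, +0.6); to C = (180, 140, +0.7).
Determinant of the coordinate differences = 245·140 − 180·95 = 17200.
∂T/∂x = [(+0.6)·140 − (+0.7)·95] / 17200 = +0.001017
∂T/∂y = [245·(+0.7) − 180·(+0.6)] / 17200 = +0.003692
Steepest decrease is along −∇f = (-0.001017 E, -0.003692 N) → south.

S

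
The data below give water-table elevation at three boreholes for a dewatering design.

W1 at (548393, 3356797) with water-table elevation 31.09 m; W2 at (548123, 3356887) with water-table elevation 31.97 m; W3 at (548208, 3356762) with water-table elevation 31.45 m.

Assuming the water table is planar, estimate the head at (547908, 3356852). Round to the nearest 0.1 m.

Three-point gradient (reference W1): Δ to W2 = (-270, 90, +0.88), Δ to W3 = (-185, -35, +0.36).
∂h/∂x = -0.002421, ∂h/∂y = +0.002513 (det = 26100).
h(547908, 3356852) = 31.09 + (-0.002421)·(-485) + (+0.002513)·(55) = 31.09 +1.174 +0.138 = 32.403 m.

32.4 m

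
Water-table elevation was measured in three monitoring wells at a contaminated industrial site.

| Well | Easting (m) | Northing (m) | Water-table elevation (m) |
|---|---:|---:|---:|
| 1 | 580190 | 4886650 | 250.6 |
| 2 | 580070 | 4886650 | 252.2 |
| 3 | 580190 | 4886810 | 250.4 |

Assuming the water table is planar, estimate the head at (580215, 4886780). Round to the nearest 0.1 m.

∂h/∂x = (252.2 − 250.6) / (580070 − 580190) = -0.01333
∂h/∂y = (250.4 − 250.6) / (4886810 − 4886650) = -0.001250
h(580215, 4886780) = 250.6 + (-0.01333)·(25) + (-0.001250)·(130) = 250.6 -0.333 -0.162 = 250.104 m.

250.1 m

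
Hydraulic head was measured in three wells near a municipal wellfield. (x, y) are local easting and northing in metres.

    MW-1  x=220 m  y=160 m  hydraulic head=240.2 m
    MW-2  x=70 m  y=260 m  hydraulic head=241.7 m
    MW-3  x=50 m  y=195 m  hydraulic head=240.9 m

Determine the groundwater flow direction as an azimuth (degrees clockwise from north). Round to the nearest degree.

Differences from MW-1: to MW-2 (Δx, Δy, Δh) = (-150, 100, +1.5); to MW-3 = (-170, 35, +0.7).
Solve a·Δx + b·Δy = Δh: det = (-150)·35 − (-170)·100 = 11750.
∂h/∂x = [(+1.5)·35 − (+0.7)·100] / 11750 = -0.001489
∂h/∂y = [(-150)·(+0.7) − (-170)·(+1.5)] / 11750 = +0.01277
Flow direction (−∇h) has components (+0.001489 E, -0.01277 N).
Azimuth = atan2(E, N) = atan2(+0.001489, -0.01277) = 173.3° ≈ 173°.

173°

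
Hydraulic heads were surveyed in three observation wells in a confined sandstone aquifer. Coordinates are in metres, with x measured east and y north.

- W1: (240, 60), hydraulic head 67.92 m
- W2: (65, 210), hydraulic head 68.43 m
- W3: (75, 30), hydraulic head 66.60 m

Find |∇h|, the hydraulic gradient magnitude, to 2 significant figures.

Differences from W1: to W2 (Δx, Δy, Δh) = (-175, 150, +0.51); to W3 = (-165, -30, -1.32).
Determinant of the coordinate differences = (-175)·(-30) − (-165)·150 = 30000.
∂h/∂x = [(+0.51)·(-30) − (-1.32)·150] / 30000 = +0.006090
∂h/∂y = [(-175)·(-1.32) − (-165)·(+0.51)] / 30000 = +0.01051
|∇h| = √(0.006090² + 0.01051²) = 0.01215

0.012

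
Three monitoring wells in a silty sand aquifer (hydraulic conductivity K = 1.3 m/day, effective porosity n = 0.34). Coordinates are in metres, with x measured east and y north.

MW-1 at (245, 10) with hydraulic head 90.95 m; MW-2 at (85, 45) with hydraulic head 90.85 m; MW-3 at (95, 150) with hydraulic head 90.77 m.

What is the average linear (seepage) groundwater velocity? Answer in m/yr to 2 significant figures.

1.3 m/yr

Taking MW-1 as reference: MW-2−MW-1 = (-160, 35, -0.10); MW-3−MW-1 = (-150, 140, -0.18).
Determinant of the coordinate differences = (-160)·140 − (-150)·35 = -17150.
∂h/∂x = [(-0.10)·140 − (-0.18)·35] / -17150 = +0.0004490
∂h/∂y = [(-160)·(-0.18) − (-150)·(-0.10)] / -17150 = -0.0008047
|∇h| = √(0.0004490² + -0.0008047²) = 0.0009215
Seepage velocity v = K·i/n = 1.3 × 0.0009215 / 0.34 = 0.003523 m/day = 1.287 m/yr.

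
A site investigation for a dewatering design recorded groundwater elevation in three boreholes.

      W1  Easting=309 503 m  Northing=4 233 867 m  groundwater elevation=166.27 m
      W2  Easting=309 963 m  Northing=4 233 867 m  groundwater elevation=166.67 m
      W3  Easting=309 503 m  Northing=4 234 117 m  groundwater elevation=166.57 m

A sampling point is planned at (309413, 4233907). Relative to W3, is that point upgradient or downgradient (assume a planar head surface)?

downgradient

∂h/∂x = (166.67 − 166.27) / (309963 − 309503) = +0.0008696
∂h/∂y = (166.57 − 166.27) / (4234117 − 4233867) = +0.001200
Head at (309413, 4233907) = 166.27 + (+0.0008696)·(-90) + (+0.001200)·(40) = 166.24 m.
That is lower than the 166.57 m at W3, so the point is downgradient.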